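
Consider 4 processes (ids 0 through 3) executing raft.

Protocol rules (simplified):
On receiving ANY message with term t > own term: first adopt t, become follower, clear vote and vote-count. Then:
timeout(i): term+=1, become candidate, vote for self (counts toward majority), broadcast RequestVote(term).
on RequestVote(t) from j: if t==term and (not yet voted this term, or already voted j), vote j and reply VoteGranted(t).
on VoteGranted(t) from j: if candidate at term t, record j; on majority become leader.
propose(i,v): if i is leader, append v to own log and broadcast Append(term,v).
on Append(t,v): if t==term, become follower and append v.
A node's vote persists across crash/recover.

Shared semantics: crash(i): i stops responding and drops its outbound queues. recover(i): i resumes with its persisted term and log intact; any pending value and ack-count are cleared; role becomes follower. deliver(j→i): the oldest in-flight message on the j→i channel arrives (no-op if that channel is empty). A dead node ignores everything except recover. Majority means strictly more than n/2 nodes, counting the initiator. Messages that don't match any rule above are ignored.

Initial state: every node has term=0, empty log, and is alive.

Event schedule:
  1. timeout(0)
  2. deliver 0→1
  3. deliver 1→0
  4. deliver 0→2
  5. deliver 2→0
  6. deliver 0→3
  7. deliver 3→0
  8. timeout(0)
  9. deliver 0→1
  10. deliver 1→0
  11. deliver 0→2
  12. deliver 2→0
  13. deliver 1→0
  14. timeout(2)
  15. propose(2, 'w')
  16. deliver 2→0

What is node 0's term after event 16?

3

step 1 timeout(0): 0={cand,t=1,log=-}
step 2 deliver 0→1: 1={foll,t=1,log=-}
step 3 deliver 1→0: —
step 4 deliver 0→2: 2={foll,t=1,log=-}
step 5 deliver 2→0: 0={lead,t=1,log=-}
step 6 deliver 0→3: 3={foll,t=1,log=-}
step 7 deliver 3→0: —
step 8 timeout(0): 0={cand,t=2,log=-}
step 9 deliver 0→1: 1={foll,t=2,log=-}
step 10 deliver 1→0: —
step 11 deliver 0→2: 2={foll,t=2,log=-}
step 12 deliver 2→0: 0={lead,t=2,log=-}
step 13 deliver 1→0: —
step 14 timeout(2): 2={cand,t=3,log=-}
step 15 propose(2,'w'): —
step 16 deliver 2→0: 0={foll,t=3,log=-}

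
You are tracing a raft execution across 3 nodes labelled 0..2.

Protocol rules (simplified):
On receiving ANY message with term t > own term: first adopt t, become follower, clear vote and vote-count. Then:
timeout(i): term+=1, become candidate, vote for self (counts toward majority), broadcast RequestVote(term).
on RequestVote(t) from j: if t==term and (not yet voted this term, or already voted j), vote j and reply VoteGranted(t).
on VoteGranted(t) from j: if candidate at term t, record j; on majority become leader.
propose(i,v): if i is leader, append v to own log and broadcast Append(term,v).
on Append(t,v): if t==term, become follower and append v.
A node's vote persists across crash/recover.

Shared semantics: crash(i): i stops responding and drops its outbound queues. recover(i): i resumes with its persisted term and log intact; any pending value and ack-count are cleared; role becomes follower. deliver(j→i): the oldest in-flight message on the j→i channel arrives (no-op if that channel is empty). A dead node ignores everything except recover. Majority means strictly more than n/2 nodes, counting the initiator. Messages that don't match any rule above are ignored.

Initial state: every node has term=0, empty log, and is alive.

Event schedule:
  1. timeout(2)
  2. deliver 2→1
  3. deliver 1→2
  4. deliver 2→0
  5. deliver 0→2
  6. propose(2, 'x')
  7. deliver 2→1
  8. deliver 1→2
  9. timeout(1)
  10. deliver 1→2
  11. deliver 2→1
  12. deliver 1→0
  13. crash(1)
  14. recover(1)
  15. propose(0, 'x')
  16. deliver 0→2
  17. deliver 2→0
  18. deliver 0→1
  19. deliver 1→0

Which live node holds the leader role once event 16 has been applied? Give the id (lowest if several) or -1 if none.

-1

step 1 timeout(2): 2={cand,t=1,log=-}
step 2 deliver 2→1: 1={foll,t=1,log=-}
step 3 deliver 1→2: 2={lead,t=1,log=-}
step 4 deliver 2→0: 0={foll,t=1,log=-}
step 5 deliver 0→2: —
step 6 propose(2,'x'): 2={lead,t=1,log=x}
step 7 deliver 2→1: 1={foll,t=1,log=x}
step 8 deliver 1→2: —
step 9 timeout(1): 1={cand,t=2,log=x}
step 10 deliver 1→2: 2={foll,t=2,log=x}
step 11 deliver 2→1: 1={lead,t=2,log=x}
step 12 deliver 1→0: 0={foll,t=2,log=-}
step 13 crash(1): 1={✗lead,t=2,log=x}
step 14 recover(1): 1={foll,t=2,log=x}
step 15 propose(0,'x'): —
step 16 deliver 0→2: —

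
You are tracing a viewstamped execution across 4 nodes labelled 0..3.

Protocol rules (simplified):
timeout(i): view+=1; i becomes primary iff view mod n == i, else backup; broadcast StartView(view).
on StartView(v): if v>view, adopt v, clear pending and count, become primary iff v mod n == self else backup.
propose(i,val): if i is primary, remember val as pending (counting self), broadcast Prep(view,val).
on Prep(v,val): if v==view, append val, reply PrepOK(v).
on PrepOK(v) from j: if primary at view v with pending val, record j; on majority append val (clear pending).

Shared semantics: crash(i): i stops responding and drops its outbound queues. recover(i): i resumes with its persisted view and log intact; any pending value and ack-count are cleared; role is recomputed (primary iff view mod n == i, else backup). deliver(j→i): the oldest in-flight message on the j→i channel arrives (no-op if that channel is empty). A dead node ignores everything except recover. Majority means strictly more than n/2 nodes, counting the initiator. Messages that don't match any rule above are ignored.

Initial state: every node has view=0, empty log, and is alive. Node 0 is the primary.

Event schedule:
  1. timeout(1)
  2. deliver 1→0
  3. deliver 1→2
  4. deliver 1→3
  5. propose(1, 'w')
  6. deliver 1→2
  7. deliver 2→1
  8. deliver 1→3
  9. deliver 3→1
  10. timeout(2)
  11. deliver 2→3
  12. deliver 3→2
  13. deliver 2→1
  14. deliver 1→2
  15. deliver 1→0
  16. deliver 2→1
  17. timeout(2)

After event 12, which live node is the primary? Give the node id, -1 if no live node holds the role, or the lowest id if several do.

1

after 1 — timeout(1): n1:prim/v1/[-]
after 2 — deliver 1→0: n0:back/v1/[-]
after 3 — deliver 1→2: n2:back/v1/[-]
after 4 — deliver 1→3: n3:back/v1/[-]
after 5 — propose(1,'w'): ·
after 6 — deliver 1→2: n2:back/v1/[w]
after 7 — deliver 2→1: ·
after 8 — deliver 1→3: n3:back/v1/[w]
after 9 — deliver 3→1: n1:prim/v1/[w]
after 10 — timeout(2): n2:prim/v2/[w]
after 11 — deliver 2→3: n3:back/v2/[w]
after 12 — deliver 3→2: ·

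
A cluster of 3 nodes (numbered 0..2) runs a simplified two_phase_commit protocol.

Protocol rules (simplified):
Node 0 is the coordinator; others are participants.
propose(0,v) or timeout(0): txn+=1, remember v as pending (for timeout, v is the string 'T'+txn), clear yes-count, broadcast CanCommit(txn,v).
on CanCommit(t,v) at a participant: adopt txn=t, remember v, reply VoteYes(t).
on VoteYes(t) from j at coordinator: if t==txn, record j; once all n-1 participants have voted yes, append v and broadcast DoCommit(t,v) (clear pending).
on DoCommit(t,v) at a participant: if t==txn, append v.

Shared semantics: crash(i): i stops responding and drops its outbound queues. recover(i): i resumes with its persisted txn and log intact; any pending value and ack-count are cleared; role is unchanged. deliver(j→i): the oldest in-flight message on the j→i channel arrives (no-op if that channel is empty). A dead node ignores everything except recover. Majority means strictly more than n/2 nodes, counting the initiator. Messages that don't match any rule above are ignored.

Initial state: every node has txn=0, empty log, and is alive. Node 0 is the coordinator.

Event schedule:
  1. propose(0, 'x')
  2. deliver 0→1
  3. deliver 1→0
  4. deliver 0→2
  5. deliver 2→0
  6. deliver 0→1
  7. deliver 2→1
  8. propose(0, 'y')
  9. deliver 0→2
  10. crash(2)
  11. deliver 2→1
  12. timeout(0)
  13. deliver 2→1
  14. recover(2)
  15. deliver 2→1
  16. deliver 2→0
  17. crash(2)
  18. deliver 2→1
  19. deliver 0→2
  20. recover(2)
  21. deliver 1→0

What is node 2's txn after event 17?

1. propose(0,'x'):  <0:coor t1 ->
2. deliver 0→1:  <1:part t1 ->
3. deliver 1→0:  nop
4. deliver 0→2:  <2:part t1 ->
5. deliver 2→0:  <0:coor t1 x>
6. deliver 0→1:  <1:part t1 x>
7. deliver 2→1:  nop
8. propose(0,'y'):  <0:coor t2 x>
9. deliver 0→2:  <2:part t1 x>
10. crash(2):  <2:✗part t1 x>
11. deliver 2→1:  nop
12. timeout(0):  <0:coor t3 x>
13. deliver 2→1:  nop
14. recover(2):  <2:part t1 x>
15. deliver 2→1:  nop
16. deliver 2→0:  nop
17. crash(2):  <2:✗part t1 x>

1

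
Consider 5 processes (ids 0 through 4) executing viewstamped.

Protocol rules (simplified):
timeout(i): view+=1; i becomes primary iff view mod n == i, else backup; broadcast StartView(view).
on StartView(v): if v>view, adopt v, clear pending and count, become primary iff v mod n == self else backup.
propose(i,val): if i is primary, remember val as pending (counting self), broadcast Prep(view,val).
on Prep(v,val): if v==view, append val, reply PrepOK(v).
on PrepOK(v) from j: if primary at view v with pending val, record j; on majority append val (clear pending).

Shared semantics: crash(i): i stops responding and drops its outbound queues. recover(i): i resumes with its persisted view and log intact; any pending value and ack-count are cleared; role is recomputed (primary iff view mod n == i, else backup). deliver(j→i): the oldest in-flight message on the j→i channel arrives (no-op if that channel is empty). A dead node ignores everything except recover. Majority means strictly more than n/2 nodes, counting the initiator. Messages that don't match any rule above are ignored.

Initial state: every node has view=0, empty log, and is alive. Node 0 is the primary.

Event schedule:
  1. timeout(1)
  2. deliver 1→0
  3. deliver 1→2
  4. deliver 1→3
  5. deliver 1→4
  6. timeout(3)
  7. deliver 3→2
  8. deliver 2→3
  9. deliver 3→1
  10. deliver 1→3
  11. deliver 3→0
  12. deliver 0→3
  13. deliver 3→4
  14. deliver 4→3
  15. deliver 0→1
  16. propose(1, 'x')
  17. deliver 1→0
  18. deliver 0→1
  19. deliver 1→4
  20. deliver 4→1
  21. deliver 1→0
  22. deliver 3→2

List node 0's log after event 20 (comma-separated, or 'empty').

1. timeout(1):  <1:prim v1 ->
2. deliver 1→0:  <0:back v1 ->
3. deliver 1→2:  <2:back v1 ->
4. deliver 1→3:  <3:back v1 ->
5. deliver 1→4:  <4:back v1 ->
6. timeout(3):  <3:back v2 ->
7. deliver 3→2:  <2:prim v2 ->
8. deliver 2→3:  nop
9. deliver 3→1:  <1:back v2 ->
10. deliver 1→3:  nop
11. deliver 3→0:  <0:back v2 ->
12. deliver 0→3:  nop
13. deliver 3→4:  <4:back v2 ->
14. deliver 4→3:  nop
15. deliver 0→1:  nop
16. propose(1,'x'):  nop
17. deliver 1→0:  nop
18. deliver 0→1:  nop
19. deliver 1→4:  nop
20. deliver 4→1:  nop

empty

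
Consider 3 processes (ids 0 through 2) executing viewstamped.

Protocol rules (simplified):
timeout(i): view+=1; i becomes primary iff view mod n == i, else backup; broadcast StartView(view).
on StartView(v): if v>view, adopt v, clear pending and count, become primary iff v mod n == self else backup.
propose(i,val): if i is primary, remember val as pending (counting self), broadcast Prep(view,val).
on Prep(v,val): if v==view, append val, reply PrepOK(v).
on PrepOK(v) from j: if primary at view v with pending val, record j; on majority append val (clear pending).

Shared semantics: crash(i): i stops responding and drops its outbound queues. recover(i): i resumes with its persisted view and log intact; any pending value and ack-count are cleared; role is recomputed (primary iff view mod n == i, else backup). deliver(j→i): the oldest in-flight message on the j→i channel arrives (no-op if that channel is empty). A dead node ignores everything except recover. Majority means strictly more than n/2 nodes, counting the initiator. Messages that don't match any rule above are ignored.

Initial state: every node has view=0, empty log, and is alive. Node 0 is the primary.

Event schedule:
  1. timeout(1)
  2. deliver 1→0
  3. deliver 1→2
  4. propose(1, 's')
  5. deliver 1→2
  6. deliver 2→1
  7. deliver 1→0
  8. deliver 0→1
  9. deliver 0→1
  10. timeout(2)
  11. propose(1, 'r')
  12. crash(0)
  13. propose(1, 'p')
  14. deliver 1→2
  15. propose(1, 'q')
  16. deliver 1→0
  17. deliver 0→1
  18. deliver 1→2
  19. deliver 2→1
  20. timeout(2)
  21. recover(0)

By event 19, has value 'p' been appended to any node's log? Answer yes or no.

no

step 1 timeout(1): 1={prim,v=1,log=-}
step 2 deliver 1→0: 0={back,v=1,log=-}
step 3 deliver 1→2: 2={back,v=1,log=-}
step 4 propose(1,'s'): —
step 5 deliver 1→2: 2={back,v=1,log=s}
step 6 deliver 2→1: 1={prim,v=1,log=s}
step 7 deliver 1→0: 0={back,v=1,log=s}
step 8 deliver 0→1: —
step 9 deliver 0→1: —
step 10 timeout(2): 2={prim,v=2,log=s}
step 11 propose(1,'r'): —
step 12 crash(0): 0={✗back,v=1,log=s}
step 13 propose(1,'p'): —
step 14 deliver 1→2: —
step 15 propose(1,'q'): —
step 16 deliver 1→0: —
step 17 deliver 0→1: —
step 18 deliver 1→2: —
step 19 deliver 2→1: 1={back,v=2,log=s}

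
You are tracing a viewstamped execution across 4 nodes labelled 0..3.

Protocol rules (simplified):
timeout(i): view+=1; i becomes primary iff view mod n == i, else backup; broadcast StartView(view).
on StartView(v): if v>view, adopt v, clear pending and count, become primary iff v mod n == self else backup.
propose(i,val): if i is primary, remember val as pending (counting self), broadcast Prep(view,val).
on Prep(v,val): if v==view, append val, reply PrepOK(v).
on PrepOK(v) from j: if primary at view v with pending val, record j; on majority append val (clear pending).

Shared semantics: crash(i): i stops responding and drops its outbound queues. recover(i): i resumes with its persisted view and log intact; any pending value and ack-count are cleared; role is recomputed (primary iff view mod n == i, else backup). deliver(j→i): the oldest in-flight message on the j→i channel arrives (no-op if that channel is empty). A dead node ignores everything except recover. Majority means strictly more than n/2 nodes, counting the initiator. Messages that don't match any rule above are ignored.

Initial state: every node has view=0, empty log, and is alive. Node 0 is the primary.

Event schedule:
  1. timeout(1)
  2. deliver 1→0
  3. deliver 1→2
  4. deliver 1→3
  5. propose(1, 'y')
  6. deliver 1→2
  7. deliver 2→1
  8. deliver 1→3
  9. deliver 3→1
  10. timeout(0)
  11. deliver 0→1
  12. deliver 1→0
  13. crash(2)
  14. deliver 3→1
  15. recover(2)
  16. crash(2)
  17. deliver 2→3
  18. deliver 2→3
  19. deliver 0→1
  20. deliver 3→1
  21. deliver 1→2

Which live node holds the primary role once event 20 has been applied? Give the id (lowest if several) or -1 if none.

-1

1. timeout(1):  <1:prim v1 ->
2. deliver 1→0:  <0:back v1 ->
3. deliver 1→2:  <2:back v1 ->
4. deliver 1→3:  <3:back v1 ->
5. propose(1,'y'):  nop
6. deliver 1→2:  <2:back v1 y>
7. deliver 2→1:  nop
8. deliver 1→3:  <3:back v1 y>
9. deliver 3→1:  <1:prim v1 y>
10. timeout(0):  <0:back v2 ->
11. deliver 0→1:  <1:back v2 y>
12. deliver 1→0:  nop
13. crash(2):  <2:✗back v1 y>
14. deliver 3→1:  nop
15. recover(2):  <2:back v1 y>
16. crash(2):  <2:✗back v1 y>
17. deliver 2→3:  nop
18. deliver 2→3:  nop
19. deliver 0→1:  nop
20. deliver 3→1:  nop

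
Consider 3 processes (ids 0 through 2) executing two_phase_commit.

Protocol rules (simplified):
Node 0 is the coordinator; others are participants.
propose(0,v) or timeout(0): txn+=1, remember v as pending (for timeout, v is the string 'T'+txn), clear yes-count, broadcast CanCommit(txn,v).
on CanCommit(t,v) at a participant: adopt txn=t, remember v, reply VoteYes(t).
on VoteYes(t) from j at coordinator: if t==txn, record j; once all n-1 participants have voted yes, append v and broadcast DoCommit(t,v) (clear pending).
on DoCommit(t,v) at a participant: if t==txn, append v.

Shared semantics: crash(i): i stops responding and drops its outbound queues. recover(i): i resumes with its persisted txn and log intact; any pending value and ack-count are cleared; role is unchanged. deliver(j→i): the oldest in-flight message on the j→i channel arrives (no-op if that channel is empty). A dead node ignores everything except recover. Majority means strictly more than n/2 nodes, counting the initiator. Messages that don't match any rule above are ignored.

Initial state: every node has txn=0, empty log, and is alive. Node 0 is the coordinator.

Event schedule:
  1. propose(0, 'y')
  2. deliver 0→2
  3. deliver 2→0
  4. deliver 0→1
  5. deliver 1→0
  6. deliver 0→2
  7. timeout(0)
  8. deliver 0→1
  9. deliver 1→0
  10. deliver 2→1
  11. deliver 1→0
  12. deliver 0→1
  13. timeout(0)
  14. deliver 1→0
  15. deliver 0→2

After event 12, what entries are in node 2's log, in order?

after 1 — propose(0,'y'): n0:coor/t1/[-]
after 2 — deliver 0→2: n2:part/t1/[-]
after 3 — deliver 2→0: ·
after 4 — deliver 0→1: n1:part/t1/[-]
after 5 — deliver 1→0: n0:coor/t1/[y]
after 6 — deliver 0→2: n2:part/t1/[y]
after 7 — timeout(0): n0:coor/t2/[y]
after 8 — deliver 0→1: n1:part/t1/[y]
after 9 — deliver 1→0: ·
after 10 — deliver 2→1: ·
after 11 — deliver 1→0: ·
after 12 — deliver 0→1: n1:part/t2/[y]

y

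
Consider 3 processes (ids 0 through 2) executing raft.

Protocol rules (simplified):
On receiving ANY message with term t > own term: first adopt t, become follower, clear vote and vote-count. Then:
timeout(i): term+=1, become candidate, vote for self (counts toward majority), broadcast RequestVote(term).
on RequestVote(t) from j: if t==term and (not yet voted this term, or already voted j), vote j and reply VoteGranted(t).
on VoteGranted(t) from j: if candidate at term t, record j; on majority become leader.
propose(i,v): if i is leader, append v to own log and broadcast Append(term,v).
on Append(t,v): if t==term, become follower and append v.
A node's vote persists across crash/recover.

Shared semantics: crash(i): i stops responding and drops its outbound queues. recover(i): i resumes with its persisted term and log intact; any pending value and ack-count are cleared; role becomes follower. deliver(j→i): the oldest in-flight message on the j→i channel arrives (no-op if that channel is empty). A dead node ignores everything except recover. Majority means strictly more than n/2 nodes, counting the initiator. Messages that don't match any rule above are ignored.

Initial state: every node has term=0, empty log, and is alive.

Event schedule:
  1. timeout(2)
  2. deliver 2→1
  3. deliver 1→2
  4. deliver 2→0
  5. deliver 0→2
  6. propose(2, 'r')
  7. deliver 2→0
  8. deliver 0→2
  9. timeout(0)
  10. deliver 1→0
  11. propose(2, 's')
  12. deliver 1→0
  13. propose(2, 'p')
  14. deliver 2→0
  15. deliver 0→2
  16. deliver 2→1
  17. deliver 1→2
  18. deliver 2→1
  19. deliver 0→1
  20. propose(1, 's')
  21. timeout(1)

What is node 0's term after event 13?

2

1. timeout(2):  <2:cand t1 ->
2. deliver 2→1:  <1:foll t1 ->
3. deliver 1→2:  <2:lead t1 ->
4. deliver 2→0:  <0:foll t1 ->
5. deliver 0→2:  nop
6. propose(2,'r'):  <2:lead t1 r>
7. deliver 2→0:  <0:foll t1 r>
8. deliver 0→2:  nop
9. timeout(0):  <0:cand t2 r>
10. deliver 1→0:  nop
11. propose(2,'s'):  <2:lead t1 r,s>
12. deliver 1→0:  nop
13. propose(2,'p'):  <2:lead t1 r,s,p>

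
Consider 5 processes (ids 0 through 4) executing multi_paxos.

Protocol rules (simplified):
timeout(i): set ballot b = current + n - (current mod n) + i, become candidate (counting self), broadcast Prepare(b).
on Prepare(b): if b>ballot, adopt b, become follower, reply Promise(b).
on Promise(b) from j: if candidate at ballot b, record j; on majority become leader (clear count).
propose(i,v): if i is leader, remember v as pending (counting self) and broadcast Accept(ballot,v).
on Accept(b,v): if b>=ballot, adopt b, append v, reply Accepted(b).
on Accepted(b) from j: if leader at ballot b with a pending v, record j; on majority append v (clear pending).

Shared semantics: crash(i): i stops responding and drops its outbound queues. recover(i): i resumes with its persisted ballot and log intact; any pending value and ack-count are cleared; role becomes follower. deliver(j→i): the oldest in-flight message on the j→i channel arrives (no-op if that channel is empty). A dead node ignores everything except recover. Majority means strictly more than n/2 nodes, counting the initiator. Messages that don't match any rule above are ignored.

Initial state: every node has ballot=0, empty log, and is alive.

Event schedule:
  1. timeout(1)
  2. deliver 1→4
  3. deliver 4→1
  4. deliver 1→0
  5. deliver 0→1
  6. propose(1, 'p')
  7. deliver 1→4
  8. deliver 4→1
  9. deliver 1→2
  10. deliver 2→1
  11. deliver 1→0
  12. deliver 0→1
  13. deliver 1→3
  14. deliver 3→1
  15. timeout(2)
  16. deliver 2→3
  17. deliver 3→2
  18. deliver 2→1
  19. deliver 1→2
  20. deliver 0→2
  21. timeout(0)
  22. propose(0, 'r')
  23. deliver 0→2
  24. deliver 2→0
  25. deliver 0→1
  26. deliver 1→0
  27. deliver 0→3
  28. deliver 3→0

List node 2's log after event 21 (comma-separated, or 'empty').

1. timeout(1):  <1:cand b6 ->
2. deliver 1→4:  <4:foll b6 ->
3. deliver 4→1:  nop
4. deliver 1→0:  <0:foll b6 ->
5. deliver 0→1:  <1:lead b6 ->
6. propose(1,'p'):  nop
7. deliver 1→4:  <4:foll b6 p>
8. deliver 4→1:  nop
9. deliver 1→2:  <2:foll b6 ->
10. deliver 2→1:  nop
11. deliver 1→0:  <0:foll b6 p>
12. deliver 0→1:  <1:lead b6 p>
13. deliver 1→3:  <3:foll b6 ->
14. deliver 3→1:  nop
15. timeout(2):  <2:cand b12 ->
16. deliver 2→3:  <3:foll b12 ->
17. deliver 3→2:  nop
18. deliver 2→1:  <1:foll b12 p>
19. deliver 1→2:  nop
20. deliver 0→2:  nop
21. timeout(0):  <0:cand b10 p>

empty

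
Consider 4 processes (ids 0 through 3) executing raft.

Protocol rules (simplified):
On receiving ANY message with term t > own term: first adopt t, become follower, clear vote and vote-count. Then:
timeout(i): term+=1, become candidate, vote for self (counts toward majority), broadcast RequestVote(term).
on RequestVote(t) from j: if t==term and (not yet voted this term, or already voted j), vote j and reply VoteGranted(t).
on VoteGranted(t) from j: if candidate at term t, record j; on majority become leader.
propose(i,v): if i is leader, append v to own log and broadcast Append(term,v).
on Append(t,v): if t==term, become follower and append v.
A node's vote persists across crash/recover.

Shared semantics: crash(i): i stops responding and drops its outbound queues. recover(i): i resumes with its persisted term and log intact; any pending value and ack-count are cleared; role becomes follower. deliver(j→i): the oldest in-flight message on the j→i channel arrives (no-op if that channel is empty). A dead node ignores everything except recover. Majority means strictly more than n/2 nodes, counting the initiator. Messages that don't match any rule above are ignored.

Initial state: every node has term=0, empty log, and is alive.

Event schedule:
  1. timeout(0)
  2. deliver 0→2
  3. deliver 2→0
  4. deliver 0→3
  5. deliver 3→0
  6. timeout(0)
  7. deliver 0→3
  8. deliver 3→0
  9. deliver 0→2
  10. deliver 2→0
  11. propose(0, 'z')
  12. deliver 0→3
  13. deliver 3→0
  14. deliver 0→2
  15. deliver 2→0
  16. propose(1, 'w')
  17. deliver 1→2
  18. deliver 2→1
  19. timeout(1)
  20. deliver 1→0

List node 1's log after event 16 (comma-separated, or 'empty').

after 1 — timeout(0): n0:cand/t1/[-]
after 2 — deliver 0→2: n2:foll/t1/[-]
after 3 — deliver 2→0: ·
after 4 — deliver 0→3: n3:foll/t1/[-]
after 5 — deliver 3→0: n0:lead/t1/[-]
after 6 — timeout(0): n0:cand/t2/[-]
after 7 — deliver 0→3: n3:foll/t2/[-]
after 8 — deliver 3→0: ·
after 9 — deliver 0→2: n2:foll/t2/[-]
after 10 — deliver 2→0: n0:lead/t2/[-]
after 11 — propose(0,'z'): n0:lead/t2/[z]
after 12 — deliver 0→3: n3:foll/t2/[z]
after 13 — deliver 3→0: ·
after 14 — deliver 0→2: n2:foll/t2/[z]
after 15 — deliver 2→0: ·
after 16 — propose(1,'w'): ·

empty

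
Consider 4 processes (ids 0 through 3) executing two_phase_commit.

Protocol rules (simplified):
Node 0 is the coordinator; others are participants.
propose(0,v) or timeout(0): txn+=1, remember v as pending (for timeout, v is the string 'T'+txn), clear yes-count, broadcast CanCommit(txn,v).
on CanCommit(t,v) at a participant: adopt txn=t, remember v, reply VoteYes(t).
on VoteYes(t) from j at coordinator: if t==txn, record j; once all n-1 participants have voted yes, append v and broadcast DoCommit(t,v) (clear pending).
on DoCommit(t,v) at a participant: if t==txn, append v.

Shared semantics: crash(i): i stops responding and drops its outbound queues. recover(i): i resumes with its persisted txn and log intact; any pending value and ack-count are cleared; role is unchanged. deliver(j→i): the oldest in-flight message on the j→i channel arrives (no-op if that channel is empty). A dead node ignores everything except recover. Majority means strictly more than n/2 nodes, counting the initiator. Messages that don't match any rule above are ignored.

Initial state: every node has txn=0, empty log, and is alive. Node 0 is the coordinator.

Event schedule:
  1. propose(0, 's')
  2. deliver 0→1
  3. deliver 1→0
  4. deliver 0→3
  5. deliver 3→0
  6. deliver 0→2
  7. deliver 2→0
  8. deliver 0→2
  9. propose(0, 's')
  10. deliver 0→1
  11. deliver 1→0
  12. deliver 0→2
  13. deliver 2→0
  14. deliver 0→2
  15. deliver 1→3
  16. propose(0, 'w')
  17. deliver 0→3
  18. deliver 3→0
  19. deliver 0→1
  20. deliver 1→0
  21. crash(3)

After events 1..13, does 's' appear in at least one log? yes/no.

[1] propose(0,'s') → N0(coor t1 [-])
[2] deliver 0→1 → N1(part t1 [-])
[3] deliver 1→0 → ∅
[4] deliver 0→3 → N3(part t1 [-])
[5] deliver 3→0 → ∅
[6] deliver 0→2 → N2(part t1 [-])
[7] deliver 2→0 → N0(coor t1 [s])
[8] deliver 0→2 → N2(part t1 [s])
[9] propose(0,'s') → N0(coor t2 [s])
[10] deliver 0→1 → N1(part t1 [s])
[11] deliver 1→0 → ∅
[12] deliver 0→2 → N2(part t2 [s])
[13] deliver 2→0 → ∅

yes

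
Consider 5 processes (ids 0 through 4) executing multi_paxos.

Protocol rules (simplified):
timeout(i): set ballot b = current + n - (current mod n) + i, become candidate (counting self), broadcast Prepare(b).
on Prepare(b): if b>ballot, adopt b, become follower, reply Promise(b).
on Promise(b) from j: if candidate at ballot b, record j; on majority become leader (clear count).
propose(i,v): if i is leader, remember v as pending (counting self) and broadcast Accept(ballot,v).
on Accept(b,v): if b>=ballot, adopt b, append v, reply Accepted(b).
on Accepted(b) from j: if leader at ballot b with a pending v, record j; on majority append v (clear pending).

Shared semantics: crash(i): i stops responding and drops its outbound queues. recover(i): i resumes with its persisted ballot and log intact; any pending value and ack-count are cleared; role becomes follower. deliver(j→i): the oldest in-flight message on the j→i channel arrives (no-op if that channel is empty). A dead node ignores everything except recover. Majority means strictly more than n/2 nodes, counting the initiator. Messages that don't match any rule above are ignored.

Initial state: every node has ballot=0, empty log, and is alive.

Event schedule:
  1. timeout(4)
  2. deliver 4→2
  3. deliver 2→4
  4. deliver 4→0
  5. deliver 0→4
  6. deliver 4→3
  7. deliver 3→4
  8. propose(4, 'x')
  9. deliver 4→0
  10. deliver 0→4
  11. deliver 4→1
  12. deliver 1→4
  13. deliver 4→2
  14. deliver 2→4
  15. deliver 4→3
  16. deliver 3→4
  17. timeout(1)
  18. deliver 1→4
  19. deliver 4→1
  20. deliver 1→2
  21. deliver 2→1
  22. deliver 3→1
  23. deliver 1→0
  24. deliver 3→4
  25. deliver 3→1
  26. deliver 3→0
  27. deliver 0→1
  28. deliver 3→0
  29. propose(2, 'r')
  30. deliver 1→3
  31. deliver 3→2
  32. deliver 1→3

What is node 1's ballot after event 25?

step 1 timeout(4): 4={cand,b=9,log=-}
step 2 deliver 4→2: 2={foll,b=9,log=-}
step 3 deliver 2→4: —
step 4 deliver 4→0: 0={foll,b=9,log=-}
step 5 deliver 0→4: 4={lead,b=9,log=-}
step 6 deliver 4→3: 3={foll,b=9,log=-}
step 7 deliver 3→4: —
step 8 propose(4,'x'): —
step 9 deliver 4→0: 0={foll,b=9,log=x}
step 10 deliver 0→4: —
step 11 deliver 4→1: 1={foll,b=9,log=-}
step 12 deliver 1→4: —
step 13 deliver 4→2: 2={foll,b=9,log=x}
step 14 deliver 2→4: 4={lead,b=9,log=x}
step 15 deliver 4→3: 3={foll,b=9,log=x}
step 16 deliver 3→4: —
step 17 timeout(1): 1={cand,b=11,log=-}
step 18 deliver 1→4: 4={foll,b=11,log=x}
step 19 deliver 4→1: —
step 20 deliver 1→2: 2={foll,b=11,log=x}
step 21 deliver 2→1: —
step 22 deliver 3→1: —
step 23 deliver 1→0: 0={foll,b=11,log=x}
step 24 deliver 3→4: —
step 25 deliver 3→1: —

11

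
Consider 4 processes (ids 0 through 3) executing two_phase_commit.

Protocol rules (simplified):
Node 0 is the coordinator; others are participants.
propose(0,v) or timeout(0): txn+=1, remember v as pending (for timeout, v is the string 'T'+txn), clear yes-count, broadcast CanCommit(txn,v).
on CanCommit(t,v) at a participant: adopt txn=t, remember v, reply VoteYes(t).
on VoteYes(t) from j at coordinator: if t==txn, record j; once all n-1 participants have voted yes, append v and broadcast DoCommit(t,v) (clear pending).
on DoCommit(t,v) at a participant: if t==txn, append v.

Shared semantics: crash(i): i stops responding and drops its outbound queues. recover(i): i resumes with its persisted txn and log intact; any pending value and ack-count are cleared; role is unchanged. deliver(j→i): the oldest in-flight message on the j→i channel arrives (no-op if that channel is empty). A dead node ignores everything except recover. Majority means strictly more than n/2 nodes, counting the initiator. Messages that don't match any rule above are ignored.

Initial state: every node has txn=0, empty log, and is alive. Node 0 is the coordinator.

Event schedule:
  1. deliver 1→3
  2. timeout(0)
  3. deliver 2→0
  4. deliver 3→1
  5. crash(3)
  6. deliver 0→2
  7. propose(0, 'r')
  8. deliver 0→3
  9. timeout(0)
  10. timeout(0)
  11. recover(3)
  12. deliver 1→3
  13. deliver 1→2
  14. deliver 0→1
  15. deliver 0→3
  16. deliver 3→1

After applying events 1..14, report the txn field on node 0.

4

[1] deliver 1→3 → ∅
[2] timeout(0) → N0(coor t1 [-])
[3] deliver 2→0 → ∅
[4] deliver 3→1 → ∅
[5] crash(3) → N3(✗part t0 [-])
[6] deliver 0→2 → N2(part t1 [-])
[7] propose(0,'r') → N0(coor t2 [-])
[8] deliver 0→3 → ∅
[9] timeout(0) → N0(coor t3 [-])
[10] timeout(0) → N0(coor t4 [-])
[11] recover(3) → N3(part t0 [-])
[12] deliver 1→3 → ∅
[13] deliver 1→2 → ∅
[14] deliver 0→1 → N1(part t1 [-])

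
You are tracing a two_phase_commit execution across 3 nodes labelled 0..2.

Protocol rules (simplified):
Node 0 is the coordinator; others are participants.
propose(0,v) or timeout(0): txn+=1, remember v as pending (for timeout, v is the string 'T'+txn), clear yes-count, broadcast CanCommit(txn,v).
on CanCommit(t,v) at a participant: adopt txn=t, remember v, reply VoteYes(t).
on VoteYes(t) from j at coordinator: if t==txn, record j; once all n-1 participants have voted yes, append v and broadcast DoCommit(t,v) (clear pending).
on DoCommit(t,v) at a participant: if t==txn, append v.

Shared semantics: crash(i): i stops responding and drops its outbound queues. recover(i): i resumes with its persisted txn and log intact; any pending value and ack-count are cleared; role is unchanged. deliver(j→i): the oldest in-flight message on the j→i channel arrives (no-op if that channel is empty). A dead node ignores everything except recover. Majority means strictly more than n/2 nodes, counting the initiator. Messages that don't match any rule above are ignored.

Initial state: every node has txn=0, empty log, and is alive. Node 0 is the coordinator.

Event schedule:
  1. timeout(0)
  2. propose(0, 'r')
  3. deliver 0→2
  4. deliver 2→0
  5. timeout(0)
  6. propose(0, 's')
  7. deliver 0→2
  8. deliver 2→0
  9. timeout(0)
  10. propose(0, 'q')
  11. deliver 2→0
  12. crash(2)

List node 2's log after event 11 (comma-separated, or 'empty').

empty

after 1 — timeout(0): n0:coor/t1/[-]
after 2 — propose(0,'r'): n0:coor/t2/[-]
after 3 — deliver 0→2: n2:part/t1/[-]
after 4 — deliver 2→0: ·
after 5 — timeout(0): n0:coor/t3/[-]
after 6 — propose(0,'s'): n0:coor/t4/[-]
after 7 — deliver 0→2: n2:part/t2/[-]
after 8 — deliver 2→0: ·
after 9 — timeout(0): n0:coor/t5/[-]
after 10 — propose(0,'q'): n0:coor/t6/[-]
after 11 — deliver 2→0: ·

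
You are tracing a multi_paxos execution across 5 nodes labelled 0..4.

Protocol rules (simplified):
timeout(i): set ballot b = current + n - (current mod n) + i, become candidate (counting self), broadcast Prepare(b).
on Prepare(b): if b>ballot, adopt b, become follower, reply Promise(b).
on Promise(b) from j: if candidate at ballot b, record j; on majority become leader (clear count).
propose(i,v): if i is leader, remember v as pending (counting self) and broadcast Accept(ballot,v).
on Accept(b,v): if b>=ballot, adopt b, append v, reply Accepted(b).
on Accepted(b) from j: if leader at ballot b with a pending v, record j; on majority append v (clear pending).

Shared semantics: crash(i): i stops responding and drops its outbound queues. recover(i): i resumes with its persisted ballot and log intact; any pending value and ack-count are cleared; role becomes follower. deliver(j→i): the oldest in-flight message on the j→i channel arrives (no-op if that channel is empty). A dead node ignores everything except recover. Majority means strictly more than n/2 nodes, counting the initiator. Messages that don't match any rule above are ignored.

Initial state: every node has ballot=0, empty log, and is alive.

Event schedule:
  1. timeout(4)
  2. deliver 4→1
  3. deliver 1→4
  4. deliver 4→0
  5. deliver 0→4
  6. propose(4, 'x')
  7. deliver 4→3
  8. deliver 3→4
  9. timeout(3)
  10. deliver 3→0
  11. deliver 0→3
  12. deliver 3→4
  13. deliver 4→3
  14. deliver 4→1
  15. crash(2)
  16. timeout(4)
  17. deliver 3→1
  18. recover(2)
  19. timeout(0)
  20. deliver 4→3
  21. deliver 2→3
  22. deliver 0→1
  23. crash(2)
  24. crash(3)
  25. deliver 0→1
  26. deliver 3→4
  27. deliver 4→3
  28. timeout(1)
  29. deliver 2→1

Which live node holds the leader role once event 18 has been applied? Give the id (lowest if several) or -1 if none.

step 1 timeout(4): 4={cand,b=9,log=-}
step 2 deliver 4→1: 1={foll,b=9,log=-}
step 3 deliver 1→4: —
step 4 deliver 4→0: 0={foll,b=9,log=-}
step 5 deliver 0→4: 4={lead,b=9,log=-}
step 6 propose(4,'x'): —
step 7 deliver 4→3: 3={foll,b=9,log=-}
step 8 deliver 3→4: —
step 9 timeout(3): 3={cand,b=13,log=-}
step 10 deliver 3→0: 0={foll,b=13,log=-}
step 11 deliver 0→3: —
step 12 deliver 3→4: 4={foll,b=13,log=-}
step 13 deliver 4→3: —
step 14 deliver 4→1: 1={foll,b=9,log=x}
step 15 crash(2): 2={✗foll,b=0,log=-}
step 16 timeout(4): 4={cand,b=19,log=-}
step 17 deliver 3→1: 1={foll,b=13,log=x}
step 18 recover(2): 2={foll,b=0,log=-}

-1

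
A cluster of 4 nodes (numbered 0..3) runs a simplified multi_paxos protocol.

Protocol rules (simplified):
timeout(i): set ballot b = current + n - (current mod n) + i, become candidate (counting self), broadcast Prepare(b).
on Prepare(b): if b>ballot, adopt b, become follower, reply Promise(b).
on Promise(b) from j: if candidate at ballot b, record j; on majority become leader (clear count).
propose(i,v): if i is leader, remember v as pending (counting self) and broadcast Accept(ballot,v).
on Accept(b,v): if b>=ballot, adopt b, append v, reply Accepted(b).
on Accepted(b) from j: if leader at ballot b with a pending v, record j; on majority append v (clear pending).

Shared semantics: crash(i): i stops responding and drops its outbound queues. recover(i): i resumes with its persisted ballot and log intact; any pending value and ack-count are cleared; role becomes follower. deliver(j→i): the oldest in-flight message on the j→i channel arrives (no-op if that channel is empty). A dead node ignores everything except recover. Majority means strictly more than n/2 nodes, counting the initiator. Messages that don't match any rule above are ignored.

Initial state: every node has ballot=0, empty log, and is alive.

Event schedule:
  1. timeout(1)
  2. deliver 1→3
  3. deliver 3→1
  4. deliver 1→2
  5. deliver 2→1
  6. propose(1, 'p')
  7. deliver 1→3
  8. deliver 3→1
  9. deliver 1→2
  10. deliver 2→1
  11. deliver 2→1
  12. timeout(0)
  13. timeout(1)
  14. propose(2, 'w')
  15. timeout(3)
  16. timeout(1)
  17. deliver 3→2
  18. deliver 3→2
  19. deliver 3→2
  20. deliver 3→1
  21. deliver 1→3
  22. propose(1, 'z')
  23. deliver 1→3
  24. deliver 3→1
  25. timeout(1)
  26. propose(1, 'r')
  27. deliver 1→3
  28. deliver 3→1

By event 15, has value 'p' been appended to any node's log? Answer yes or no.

yes

step 1 timeout(1): 1={cand,b=5,log=-}
step 2 deliver 1→3: 3={foll,b=5,log=-}
step 3 deliver 3→1: —
step 4 deliver 1→2: 2={foll,b=5,log=-}
step 5 deliver 2→1: 1={lead,b=5,log=-}
step 6 propose(1,'p'): —
step 7 deliver 1→3: 3={foll,b=5,log=p}
step 8 deliver 3→1: —
step 9 deliver 1→2: 2={foll,b=5,log=p}
step 10 deliver 2→1: 1={lead,b=5,log=p}
step 11 deliver 2→1: —
step 12 timeout(0): 0={cand,b=4,log=-}
step 13 timeout(1): 1={cand,b=9,log=p}
step 14 propose(2,'w'): —
step 15 timeout(3): 3={cand,b=11,log=p}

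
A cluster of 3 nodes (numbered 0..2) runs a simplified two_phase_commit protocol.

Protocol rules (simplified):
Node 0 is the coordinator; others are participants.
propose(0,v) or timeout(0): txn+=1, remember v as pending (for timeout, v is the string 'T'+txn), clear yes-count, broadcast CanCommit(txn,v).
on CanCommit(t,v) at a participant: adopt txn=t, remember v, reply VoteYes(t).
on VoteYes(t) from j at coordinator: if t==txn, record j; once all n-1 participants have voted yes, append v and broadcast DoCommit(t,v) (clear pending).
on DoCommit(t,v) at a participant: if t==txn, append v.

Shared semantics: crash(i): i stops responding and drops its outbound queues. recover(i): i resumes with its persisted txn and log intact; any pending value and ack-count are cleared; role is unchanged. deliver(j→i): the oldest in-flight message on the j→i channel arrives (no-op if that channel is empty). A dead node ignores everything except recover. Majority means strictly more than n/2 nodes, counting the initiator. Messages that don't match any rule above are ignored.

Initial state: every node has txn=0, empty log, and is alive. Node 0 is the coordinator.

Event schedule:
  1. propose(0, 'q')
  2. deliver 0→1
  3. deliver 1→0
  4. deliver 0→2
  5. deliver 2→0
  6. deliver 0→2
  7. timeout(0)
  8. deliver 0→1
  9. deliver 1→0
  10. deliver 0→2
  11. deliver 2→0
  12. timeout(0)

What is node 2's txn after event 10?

2

e1 propose(0,'q'): 0[coor,t=1,-]
e2 deliver 0→1: 1[part,t=1,-]
e3 deliver 1→0: ·
e4 deliver 0→2: 2[part,t=1,-]
e5 deliver 2→0: 0[coor,t=1,q]
e6 deliver 0→2: 2[part,t=1,q]
e7 timeout(0): 0[coor,t=2,q]
e8 deliver 0→1: 1[part,t=1,q]
e9 deliver 1→0: ·
e10 deliver 0→2: 2[part,t=2,q]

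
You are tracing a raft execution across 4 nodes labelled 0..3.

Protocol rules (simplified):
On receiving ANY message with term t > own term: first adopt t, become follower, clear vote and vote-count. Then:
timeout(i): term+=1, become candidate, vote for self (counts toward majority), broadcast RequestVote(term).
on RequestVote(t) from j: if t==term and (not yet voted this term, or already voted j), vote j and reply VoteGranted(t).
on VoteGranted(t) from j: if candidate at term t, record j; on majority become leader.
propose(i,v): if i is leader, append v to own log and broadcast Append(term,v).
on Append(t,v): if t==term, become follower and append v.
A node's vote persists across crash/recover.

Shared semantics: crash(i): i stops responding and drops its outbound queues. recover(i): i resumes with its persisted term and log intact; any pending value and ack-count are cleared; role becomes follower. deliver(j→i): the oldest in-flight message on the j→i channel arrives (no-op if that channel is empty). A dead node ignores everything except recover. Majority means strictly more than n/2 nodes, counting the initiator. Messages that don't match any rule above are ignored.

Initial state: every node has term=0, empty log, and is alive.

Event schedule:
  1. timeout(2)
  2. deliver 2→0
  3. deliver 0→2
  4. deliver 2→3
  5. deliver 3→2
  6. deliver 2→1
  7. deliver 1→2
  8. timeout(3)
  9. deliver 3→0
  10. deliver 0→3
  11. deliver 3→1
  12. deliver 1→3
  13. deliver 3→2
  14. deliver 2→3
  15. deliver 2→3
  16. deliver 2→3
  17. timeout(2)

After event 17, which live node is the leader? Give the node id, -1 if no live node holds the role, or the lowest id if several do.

after 1 — timeout(2): n2:cand/t1/[-]
after 2 — deliver 2→0: n0:foll/t1/[-]
after 3 — deliver 0→2: ·
after 4 — deliver 2→3: n3:foll/t1/[-]
after 5 — deliver 3→2: n2:lead/t1/[-]
after 6 — deliver 2→1: n1:foll/t1/[-]
after 7 — deliver 1→2: ·
after 8 — timeout(3): n3:cand/t2/[-]
after 9 — deliver 3→0: n0:foll/t2/[-]
after 10 — deliver 0→3: ·
after 11 — deliver 3→1: n1:foll/t2/[-]
after 12 — deliver 1→3: n3:lead/t2/[-]
after 13 — deliver 3→2: n2:foll/t2/[-]
after 14 — deliver 2→3: ·
after 15 — deliver 2→3: ·
after 16 — deliver 2→3: ·
after 17 — timeout(2): n2:cand/t3/[-]

3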